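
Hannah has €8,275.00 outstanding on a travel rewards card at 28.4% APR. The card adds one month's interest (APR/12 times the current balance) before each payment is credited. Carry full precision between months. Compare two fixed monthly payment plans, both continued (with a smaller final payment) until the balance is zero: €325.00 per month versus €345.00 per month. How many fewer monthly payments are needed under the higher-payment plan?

Monthly rate r = 28.4%/12 = 2.36667% = 0.0236667.
At €325.00/mo: n = ⌈−ln(1 − rB₀/P)/ln(1+r)⌉ = 40 payments (last €147.37); total interest = total paid − €8,275.00 = €4,547.37.
At €345.00/mo: 36 payments (last €293.33); total interest €4,093.33.
Payments saved = 40 − 36 = 4.

4 fewer payments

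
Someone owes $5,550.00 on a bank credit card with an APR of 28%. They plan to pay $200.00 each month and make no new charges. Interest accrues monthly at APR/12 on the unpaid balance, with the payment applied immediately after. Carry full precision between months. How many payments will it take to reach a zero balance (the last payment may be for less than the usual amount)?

Monthly rate r = 28%/12 = 2.33333% = 0.0233333.
Recurrence: B ← B·(1+r) − $200.00.
Month 1: interest $129.50; balance after payment $5,479.50.
Month 2: interest $127.86; balance after payment $5,407.35.
Closed form: n = −ln(1 − rB₀/P)/ln(1+r) = −ln(0.3525)/ln(1.02333) ≈ 45.207, so the balance reaches zero during payment 46.

46 payments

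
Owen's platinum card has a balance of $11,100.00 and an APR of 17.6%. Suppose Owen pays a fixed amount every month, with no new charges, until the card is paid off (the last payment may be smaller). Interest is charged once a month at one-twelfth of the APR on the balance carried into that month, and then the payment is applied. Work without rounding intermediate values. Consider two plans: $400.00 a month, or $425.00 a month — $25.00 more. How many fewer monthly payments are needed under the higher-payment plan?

2 fewer payments

Monthly rate r = 17.6%/12 = 1.46667% = 0.0146667.
At $400.00/mo: n = ⌈−ln(1 − rB₀/P)/ln(1+r)⌉ = 36 payments (last $356.20); total interest = total paid − $11,100.00 = $3,256.20.
At $425.00/mo: 34 payments (last $73.31); total interest $2,998.31.
Payments saved = 36 − 34 = 2.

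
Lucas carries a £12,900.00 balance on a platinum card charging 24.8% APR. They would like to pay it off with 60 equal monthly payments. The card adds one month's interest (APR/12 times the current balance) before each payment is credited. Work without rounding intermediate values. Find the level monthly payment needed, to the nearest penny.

Monthly rate r = 24.8%/12 = 2.06667% = 0.0206667.
Level-payment amortization: P = B₀·r / (1 − (1+r)^(−n)) = 12900.00·0.0206667 / (1 − 1.02067^(−60)).
Denominator 1 − (1+r)^(−60) = 0.706934901.
P = 266.6 / 0.706934901 ≈ 377.12.

£377.12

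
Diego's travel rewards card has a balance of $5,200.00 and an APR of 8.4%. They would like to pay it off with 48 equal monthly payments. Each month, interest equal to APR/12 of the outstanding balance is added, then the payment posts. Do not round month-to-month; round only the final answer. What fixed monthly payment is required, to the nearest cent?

$127.93

Monthly rate r = 8.4%/12 = 0.7% = 0.007.
Level-payment amortization: P = B₀·r / (1 − (1+r)^(−n)) = 5200.00·0.007 / (1 − 1.007^(−48)).
Denominator 1 − (1+r)^(−48) = 0.284539909.
P = 36.4 / 0.284539909 ≈ 127.93.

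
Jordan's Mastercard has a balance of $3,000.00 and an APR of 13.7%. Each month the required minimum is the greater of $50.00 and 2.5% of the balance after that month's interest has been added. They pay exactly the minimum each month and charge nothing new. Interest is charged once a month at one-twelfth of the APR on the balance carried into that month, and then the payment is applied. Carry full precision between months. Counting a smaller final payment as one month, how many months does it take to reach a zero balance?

Monthly rate r = 13.7%/12 = 1.14167% = 0.0114167.
While 2.5% of the post-interest balance exceeds $50.00, each month B ← (B·(1+r))·(1 − 0.025), i.e. B shrinks by the factor (1+r)·0.975 = 0.98613.
This holds for months 1–30. Entering month 31 the balance is $1,973.16; 2.5% of the post-interest balance is now below $50.00, so the flat $50.00 minimum applies from here.
From month 31 a fixed $50.00 at rate r clears $1,973.16 in 53 more payments. Total: 30 + 53 = 83 months.

83 months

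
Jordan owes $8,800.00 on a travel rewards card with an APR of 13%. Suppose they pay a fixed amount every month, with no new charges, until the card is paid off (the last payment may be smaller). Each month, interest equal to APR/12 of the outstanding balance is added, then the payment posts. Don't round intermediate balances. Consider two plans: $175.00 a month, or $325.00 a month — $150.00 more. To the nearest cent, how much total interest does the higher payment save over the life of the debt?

$2,308.28

Monthly rate r = 13%/12 = 1.08333% = 0.0108333.
At $175.00/mo: n = ⌈−ln(1 − rB₀/P)/ln(1+r)⌉ = 74 payments (last $5.79); total interest = total paid − $8,800.00 = $3,980.79.
At $325.00/mo: 33 payments (last $72.51); total interest $1,672.51.
Interest saved = $3,980.79 − $1,672.51 = $2,308.28.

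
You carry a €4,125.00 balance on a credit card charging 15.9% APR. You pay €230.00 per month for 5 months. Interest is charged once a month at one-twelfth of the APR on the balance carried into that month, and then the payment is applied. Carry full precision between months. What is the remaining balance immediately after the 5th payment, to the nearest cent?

Monthly rate r = 15.9%/12 = 1.325% = 0.01325.
Each month: B ← B·(1+r) − €230.00.
Month 1: interest €54.66; balance after payment €3,949.66.
Month 2: interest €52.33; balance after payment €3,771.99.
Month 3: interest €49.98; balance after payment €3,591.97.
Month 4: interest €47.59; balance after payment €3,409.56.
Month 5: interest €45.18; balance after payment €3,224.74.

€3,224.74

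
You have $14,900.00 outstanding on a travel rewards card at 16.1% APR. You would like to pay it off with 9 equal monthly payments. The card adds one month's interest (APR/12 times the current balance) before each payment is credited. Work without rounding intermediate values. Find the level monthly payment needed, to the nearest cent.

Monthly rate r = 16.1%/12 = 1.34167% = 0.0134167.
Level-payment amortization: P = B₀·r / (1 − (1+r)^(−n)) = 14900.00·0.0134167 / (1 − 1.01342^(−9)).
Denominator 1 − (1+r)^(−9) = 0.113032681.
P = 199.908 / 0.113032681 ≈ 1768.59.

$1,768.59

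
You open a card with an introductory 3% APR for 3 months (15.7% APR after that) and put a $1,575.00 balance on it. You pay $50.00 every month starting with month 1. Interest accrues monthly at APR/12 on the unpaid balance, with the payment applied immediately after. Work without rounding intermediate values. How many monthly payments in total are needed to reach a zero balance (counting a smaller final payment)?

40 payments

Promo months 1–3 at r₀ = 3%/12 = 0.0025; months 4+ at r₁ = 15.7%/12 = 0.0130833.
After month 3: iterate B ← B·(1+r₀) − $50.00 for 3 months → $1,436.47.
Then at r₁ with $50.00/mo: n₂ = −ln(1 − r₁·B/P)/ln(1+r₁) ≈ 36.27 → 37 more payments.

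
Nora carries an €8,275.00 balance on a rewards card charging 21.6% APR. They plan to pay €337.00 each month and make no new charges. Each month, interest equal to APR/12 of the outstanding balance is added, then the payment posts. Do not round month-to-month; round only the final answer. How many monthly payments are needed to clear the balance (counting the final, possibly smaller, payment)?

Monthly rate r = 21.6%/12 = 1.8% = 0.018.
Recurrence: B ← B·(1+r) − €337.00.
Month 1: interest €148.95; balance after payment €8,086.95.
Month 2: interest €145.57; balance after payment €7,895.52.
Closed form: n = −ln(1 − rB₀/P)/ln(1+r) = −ln(0.55801)/ln(1.018) ≈ 32.701, so the balance reaches zero during payment 33.

33 months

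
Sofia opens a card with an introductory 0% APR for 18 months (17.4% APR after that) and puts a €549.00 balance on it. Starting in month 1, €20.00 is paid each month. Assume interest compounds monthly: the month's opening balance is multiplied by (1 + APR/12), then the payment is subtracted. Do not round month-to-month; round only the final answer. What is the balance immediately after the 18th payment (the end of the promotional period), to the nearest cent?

€189.00

Promo months 1–18 at r₀ = 0%/12 = 0; months 19+ at r₁ = 17.4%/12 = 0.0145.
After month 18 (no interest yet): B = €549.00 − 18·€20.00 = €189.00.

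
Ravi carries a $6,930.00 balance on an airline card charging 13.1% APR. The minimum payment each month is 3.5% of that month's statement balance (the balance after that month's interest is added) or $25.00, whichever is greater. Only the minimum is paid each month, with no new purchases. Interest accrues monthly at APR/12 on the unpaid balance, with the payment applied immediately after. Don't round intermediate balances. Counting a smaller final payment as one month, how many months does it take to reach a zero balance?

Monthly rate r = 13.1%/12 = 1.09167% = 0.0109167.
While 3.5% of the post-interest balance exceeds $25.00, each month B ← (B·(1+r))·(1 − 0.035), i.e. B shrinks by the factor (1+r)·0.965 = 0.97553.
This holds for months 1–93. Entering month 94 the balance is $692.31; 3.5% of the post-interest balance is now below $25.00, so the flat $25.00 minimum applies from here.
From month 94 a fixed $25.00 at rate r clears $692.31 in 34 more payments. Total: 93 + 34 = 127 months.

127 months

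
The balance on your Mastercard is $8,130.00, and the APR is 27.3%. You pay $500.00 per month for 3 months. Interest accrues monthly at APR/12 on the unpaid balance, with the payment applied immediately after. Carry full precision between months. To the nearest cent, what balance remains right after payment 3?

$7,163.21

Monthly rate r = 27.3%/12 = 2.275% = 0.02275.
Each month: B ← B·(1+r) − $500.00.
Month 1: interest $184.96; balance after payment $7,814.96.
Month 2: interest $177.79; balance after payment $7,492.75.
Month 3: interest $170.46; balance after payment $7,163.21.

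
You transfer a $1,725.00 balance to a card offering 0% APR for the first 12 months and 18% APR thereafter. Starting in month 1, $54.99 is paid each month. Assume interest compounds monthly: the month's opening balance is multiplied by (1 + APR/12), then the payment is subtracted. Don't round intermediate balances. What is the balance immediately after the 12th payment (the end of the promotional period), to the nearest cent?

Promo months 1–12 at r₀ = 0%/12 = 0; months 13+ at r₁ = 18%/12 = 0.015.
After month 12 (no interest yet): B = $1,725.00 − 12·$54.99 = $1,065.12.

$1,065.12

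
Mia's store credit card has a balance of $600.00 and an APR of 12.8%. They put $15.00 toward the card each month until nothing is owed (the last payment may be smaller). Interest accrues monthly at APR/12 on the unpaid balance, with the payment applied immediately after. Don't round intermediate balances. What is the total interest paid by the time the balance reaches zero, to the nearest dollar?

Monthly rate r = 12.8%/12 = 1.06667% = 0.0106667.
Payoff takes n = ⌈−ln(1 − rB₀/P)/ln(1+r)⌉ = ⌈52.430⌉ = 53 payments; the last is $6.46.
Total paid = 52·$15.00 + $6.46 = $786.46.
Total interest = total paid − principal = $786.46 − $600.00 = $186.46.

$186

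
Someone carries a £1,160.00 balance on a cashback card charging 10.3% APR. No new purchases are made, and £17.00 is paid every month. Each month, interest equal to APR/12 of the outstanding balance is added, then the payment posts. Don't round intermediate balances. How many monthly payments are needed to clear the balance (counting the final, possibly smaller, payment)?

104 payments

Monthly rate r = 10.3%/12 = 0.858333% = 0.00858333.
Recurrence: B ← B·(1+r) − £17.00.
Month 1: interest £9.96; balance after payment £1,152.96.
Month 2: interest £9.90; balance after payment £1,145.85.
Closed form: n = −ln(1 − rB₀/P)/ln(1+r) = −ln(0.41431)/ln(1.00858) ≈ 103.096, so the balance reaches zero during payment 104.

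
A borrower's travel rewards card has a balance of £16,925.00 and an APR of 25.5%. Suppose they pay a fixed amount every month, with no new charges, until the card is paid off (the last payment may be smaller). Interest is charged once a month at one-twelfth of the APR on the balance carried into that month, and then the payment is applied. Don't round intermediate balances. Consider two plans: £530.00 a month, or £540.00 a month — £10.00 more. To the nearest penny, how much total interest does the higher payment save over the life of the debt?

Monthly rate r = 25.5%/12 = 2.125% = 0.02125.
At £530.00/mo: n = ⌈−ln(1 − rB₀/P)/ln(1+r)⌉ = 54 payments (last £519.54); total interest = total paid − £16,925.00 = £11,684.54.
At £540.00/mo: 53 payments (last £85.02); total interest £11,240.02.
Interest saved = £11,684.54 − £11,240.02 = £444.52.

£444.52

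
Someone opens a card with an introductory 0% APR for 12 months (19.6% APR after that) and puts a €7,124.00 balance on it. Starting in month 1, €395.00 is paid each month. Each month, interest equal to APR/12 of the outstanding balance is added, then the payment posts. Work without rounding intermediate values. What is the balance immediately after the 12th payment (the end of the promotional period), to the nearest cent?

Promo months 1–12 at r₀ = 0%/12 = 0; months 13+ at r₁ = 19.6%/12 = 0.0163333.
After month 12 (no interest yet): B = €7,124.00 − 12·€395.00 = €2,384.00.

€2,384.00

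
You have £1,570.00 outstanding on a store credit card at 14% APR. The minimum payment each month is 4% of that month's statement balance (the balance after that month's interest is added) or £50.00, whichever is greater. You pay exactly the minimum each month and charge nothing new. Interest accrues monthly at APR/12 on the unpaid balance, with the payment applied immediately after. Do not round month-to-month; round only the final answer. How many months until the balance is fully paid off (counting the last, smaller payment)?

Monthly rate r = 14%/12 = 1.16667% = 0.0116667.
While 4% of the post-interest balance exceeds £50.00, each month B ← (B·(1+r))·(1 − 0.04), i.e. B shrinks by the factor (1+r)·0.96 = 0.9712.
This holds for months 1–9. Entering month 10 the balance is £1,206.92; 4% of the post-interest balance is now below £50.00, so the flat £50.00 minimum applies from here.
From month 10 a fixed £50.00 at rate r clears £1,206.92 in 29 more payments. Total: 9 + 29 = 38 months.

38 months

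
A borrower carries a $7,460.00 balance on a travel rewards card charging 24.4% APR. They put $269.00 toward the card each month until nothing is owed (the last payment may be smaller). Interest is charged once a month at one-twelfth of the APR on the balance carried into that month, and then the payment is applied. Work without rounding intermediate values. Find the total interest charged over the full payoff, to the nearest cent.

$3,630.40

Monthly rate r = 24.4%/12 = 2.03333% = 0.0203333.
Payoff takes n = ⌈−ln(1 − rB₀/P)/ln(1+r)⌉ = ⌈41.226⌉ = 42 payments; the last is $61.40.
Total paid = 41·$269.00 + $61.40 = $11,090.40.
Total interest = total paid − principal = $11,090.40 − $7,460.00 = $3,630.40.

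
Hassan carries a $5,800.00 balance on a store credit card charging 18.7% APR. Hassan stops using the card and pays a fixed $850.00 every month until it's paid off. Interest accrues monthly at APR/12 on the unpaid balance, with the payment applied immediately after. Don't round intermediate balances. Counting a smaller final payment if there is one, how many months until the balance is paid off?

Monthly rate r = 18.7%/12 = 1.55833% = 0.0155833.
Recurrence: B ← B·(1+r) − $850.00.
Month 1: interest $90.38; balance after payment $5,040.38.
Month 2: interest $78.55; balance after payment $4,268.93.
Closed form: n = −ln(1 − rB₀/P)/ln(1+r) = −ln(0.89367)/ln(1.01558) ≈ 7.270, so the balance reaches zero during payment 8.

8 payments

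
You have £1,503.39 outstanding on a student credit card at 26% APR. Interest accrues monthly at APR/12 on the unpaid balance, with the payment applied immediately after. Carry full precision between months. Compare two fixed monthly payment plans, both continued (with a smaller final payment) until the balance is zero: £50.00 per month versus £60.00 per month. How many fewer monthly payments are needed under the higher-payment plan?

Monthly rate r = 26%/12 = 2.16667% = 0.0216667.
At £50.00/mo: n = ⌈−ln(1 − rB₀/P)/ln(1+r)⌉ = 50 payments (last £8.71); total interest = total paid − £1,503.39 = £955.32.
At £60.00/mo: 37 payments (last £31.41); total interest £688.02.
Payments saved = 50 − 37 = 13.

13 fewer payments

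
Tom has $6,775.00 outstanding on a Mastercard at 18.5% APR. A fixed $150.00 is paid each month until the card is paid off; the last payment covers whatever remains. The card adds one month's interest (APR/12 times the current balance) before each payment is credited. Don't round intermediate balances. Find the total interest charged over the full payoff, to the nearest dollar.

Monthly rate r = 18.5%/12 = 1.54167% = 0.0154167.
Payoff takes n = ⌈−ln(1 − rB₀/P)/ln(1+r)⌉ = ⌈77.899⌉ = 78 payments; the last is $134.95.
Total paid = 77·$150.00 + $134.95 = $11,684.95.
Total interest = total paid − principal = $11,684.95 − $6,775.00 = $4,909.95.

$4,910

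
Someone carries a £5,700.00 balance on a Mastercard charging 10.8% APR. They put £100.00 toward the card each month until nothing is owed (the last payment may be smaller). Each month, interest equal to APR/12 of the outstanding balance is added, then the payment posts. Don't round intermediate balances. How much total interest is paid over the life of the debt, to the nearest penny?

Monthly rate r = 10.8%/12 = 0.9% = 0.009.
Payoff takes n = ⌈−ln(1 − rB₀/P)/ln(1+r)⌉ = ⌈80.303⌉ = 81 payments; the last is £30.36.
Total paid = 80·£100.00 + £30.36 = £8,030.36.
Total interest = total paid − principal = £8,030.36 − £5,700.00 = £2,330.36.

£2,330.36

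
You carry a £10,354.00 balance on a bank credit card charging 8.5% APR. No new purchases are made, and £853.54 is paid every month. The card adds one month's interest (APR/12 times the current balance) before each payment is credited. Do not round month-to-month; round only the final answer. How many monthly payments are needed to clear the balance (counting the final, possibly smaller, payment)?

Monthly rate r = 8.5%/12 = 0.708333% = 0.00708333.
Recurrence: B ← B·(1+r) − £853.54.
Month 1: interest £73.34; balance after payment £9,573.80.
Month 2: interest £67.81; balance after payment £8,788.08.
Closed form: n = −ln(1 − rB₀/P)/ln(1+r) = −ln(0.91407)/ln(1.00708) ≈ 12.729, so the balance reaches zero during payment 13.

13 payments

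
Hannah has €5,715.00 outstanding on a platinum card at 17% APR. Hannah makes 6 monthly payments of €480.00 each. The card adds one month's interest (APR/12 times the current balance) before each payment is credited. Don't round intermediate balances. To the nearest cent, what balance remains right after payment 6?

€3,234.36

Monthly rate r = 17%/12 = 1.41667% = 0.0141667.
Each month: B ← B·(1+r) − €480.00.
Month 1: interest €80.96; balance after payment €5,315.96.
Month 2: interest €75.31; balance after payment €4,911.27.
Month 3: interest €69.58; balance after payment €4,500.85.
Month 4: interest €63.76; balance after payment €4,084.61.
Month 5: interest €57.87; balance after payment €3,662.48.
Month 6: interest €51.89; balance after payment €3,234.36.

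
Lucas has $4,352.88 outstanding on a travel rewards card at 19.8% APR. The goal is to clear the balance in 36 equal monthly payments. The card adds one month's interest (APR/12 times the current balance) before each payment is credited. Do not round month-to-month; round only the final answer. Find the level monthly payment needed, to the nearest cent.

$161.33

Monthly rate r = 19.8%/12 = 1.65% = 0.0165.
Level-payment amortization: P = B₀·r / (1 − (1+r)^(−n)) = 4352.88·0.0165 / (1 − 1.0165^(−36)).
Denominator 1 − (1+r)^(−36) = 0.445202861.
P = 71.8225 / 0.445202861 ≈ 161.33.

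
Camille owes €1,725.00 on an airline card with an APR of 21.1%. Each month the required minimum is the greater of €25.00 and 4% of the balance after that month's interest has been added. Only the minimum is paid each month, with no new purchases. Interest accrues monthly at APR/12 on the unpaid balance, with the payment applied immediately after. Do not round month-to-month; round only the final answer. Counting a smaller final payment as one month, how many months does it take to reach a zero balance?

77 months

Monthly rate r = 21.1%/12 = 1.75833% = 0.0175833.
While 4% of the post-interest balance exceeds €25.00, each month B ← (B·(1+r))·(1 − 0.04), i.e. B shrinks by the factor (1+r)·0.96 = 0.97688.
This holds for months 1–45. Entering month 46 the balance is €602.07; 4% of the post-interest balance is now below €25.00, so the flat €25.00 minimum applies from here.
From month 46 a fixed €25.00 at rate r clears €602.07 in 32 more payments. Total: 45 + 32 = 77 months.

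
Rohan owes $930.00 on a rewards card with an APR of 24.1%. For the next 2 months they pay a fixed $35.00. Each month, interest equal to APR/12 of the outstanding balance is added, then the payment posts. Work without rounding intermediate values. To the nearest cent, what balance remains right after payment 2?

Monthly rate r = 24.1%/12 = 2.00833% = 0.0200833.
Each month: B ← B·(1+r) − $35.00.
Month 1: interest $18.68; balance after payment $913.68.
Month 2: interest $18.35; balance after payment $897.03.

$897.03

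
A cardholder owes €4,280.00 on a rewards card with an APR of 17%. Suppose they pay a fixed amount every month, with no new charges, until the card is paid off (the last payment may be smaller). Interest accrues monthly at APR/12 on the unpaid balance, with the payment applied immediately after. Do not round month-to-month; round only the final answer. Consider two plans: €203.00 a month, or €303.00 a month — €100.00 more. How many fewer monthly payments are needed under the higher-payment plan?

Monthly rate r = 17%/12 = 1.41667% = 0.0141667.
At €203.00/mo: n = ⌈−ln(1 − rB₀/P)/ln(1+r)⌉ = 26 payments (last €45.25); total interest = total paid − €4,280.00 = €840.25.
At €303.00/mo: 16 payments (last €264.57); total interest €529.57.
Payments saved = 26 − 16 = 10.

10 fewer payments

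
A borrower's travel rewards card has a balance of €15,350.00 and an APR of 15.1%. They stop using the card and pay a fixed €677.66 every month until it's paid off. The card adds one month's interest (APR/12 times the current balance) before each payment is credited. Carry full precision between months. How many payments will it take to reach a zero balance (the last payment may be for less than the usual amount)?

Monthly rate r = 15.1%/12 = 1.25833% = 0.0125833.
Recurrence: B ← B·(1+r) − €677.66.
Month 1: interest €193.15; balance after payment €14,865.49.
Month 2: interest €187.06; balance after payment €14,374.89.
Closed form: n = −ln(1 − rB₀/P)/ln(1+r) = −ln(0.71497)/ln(1.01258) ≈ 26.831, so the balance reaches zero during payment 27.

27 payments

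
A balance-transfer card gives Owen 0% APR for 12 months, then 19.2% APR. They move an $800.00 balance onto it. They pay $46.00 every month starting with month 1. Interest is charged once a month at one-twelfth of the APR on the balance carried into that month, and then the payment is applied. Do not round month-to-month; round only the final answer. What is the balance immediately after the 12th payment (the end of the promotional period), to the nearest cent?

Promo months 1–12 at r₀ = 0%/12 = 0; months 13+ at r₁ = 19.2%/12 = 0.016.
After month 12 (no interest yet): B = $800.00 − 12·$46.00 = $248.00.

$248.00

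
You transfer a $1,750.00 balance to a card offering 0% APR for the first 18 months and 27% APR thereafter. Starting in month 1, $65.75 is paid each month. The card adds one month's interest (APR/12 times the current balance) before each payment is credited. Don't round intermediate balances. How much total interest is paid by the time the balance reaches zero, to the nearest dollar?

$70

Promo months 1–18 at r₀ = 0%/12 = 0; months 19+ at r₁ = 27%/12 = 0.0225.
After month 18 (no interest yet): B = $1,750.00 − 18·$65.75 = $566.50.
Then at r₁ with $65.75/mo: n₂ = −ln(1 − r₁·B/P)/ln(1+r₁) ≈ 9.68 → 10 more payments.
Total paid = 27·$65.75 + $45.20 = $1,820.45; interest = $1,820.45 − $1,750.00 = $70.45.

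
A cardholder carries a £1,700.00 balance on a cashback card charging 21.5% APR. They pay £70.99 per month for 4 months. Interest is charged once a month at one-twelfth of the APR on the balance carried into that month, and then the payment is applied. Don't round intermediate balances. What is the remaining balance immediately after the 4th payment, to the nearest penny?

£1,533.46

Monthly rate r = 21.5%/12 = 1.79167% = 0.0179167.
Each month: B ← B·(1+r) − £70.99.
Month 1: interest £30.46; balance after payment £1,659.47.
Month 2: interest £29.73; balance after payment £1,618.21.
Month 3: interest £28.99; balance after payment £1,576.21.
Month 4: interest £28.24; balance after payment £1,533.46.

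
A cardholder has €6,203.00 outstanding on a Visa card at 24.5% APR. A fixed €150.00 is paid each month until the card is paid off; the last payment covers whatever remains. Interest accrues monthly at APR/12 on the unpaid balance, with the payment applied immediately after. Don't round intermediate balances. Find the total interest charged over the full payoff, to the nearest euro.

€7,600

Monthly rate r = 24.5%/12 = 2.04167% = 0.0204167.
Payoff takes n = ⌈−ln(1 − rB₀/P)/ln(1+r)⌉ = ⌈92.019⌉ = 93 payments; the last is €2.93.
Total paid = 92·€150.00 + €2.93 = €13,802.93.
Total interest = total paid − principal = €13,802.93 − €6,203.00 = €7,599.93.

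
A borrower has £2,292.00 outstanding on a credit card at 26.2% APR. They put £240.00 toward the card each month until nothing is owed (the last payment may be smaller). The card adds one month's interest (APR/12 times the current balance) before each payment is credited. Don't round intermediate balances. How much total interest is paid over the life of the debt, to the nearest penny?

£306.74

Monthly rate r = 26.2%/12 = 2.18333% = 0.0218333.
Payoff takes n = ⌈−ln(1 − rB₀/P)/ln(1+r)⌉ = ⌈10.827⌉ = 11 payments; the last is £198.74.
Total paid = 10·£240.00 + £198.74 = £2,598.74.
Total interest = total paid − principal = £2,598.74 − £2,292.00 = £306.74.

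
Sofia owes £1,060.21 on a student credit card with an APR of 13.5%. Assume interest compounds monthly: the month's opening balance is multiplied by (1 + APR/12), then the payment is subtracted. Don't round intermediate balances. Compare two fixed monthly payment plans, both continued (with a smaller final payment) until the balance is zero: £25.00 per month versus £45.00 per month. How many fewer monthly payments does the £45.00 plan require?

30 fewer payments

Monthly rate r = 13.5%/12 = 1.125% = 0.01125.
At £25.00/mo: n = ⌈−ln(1 − rB₀/P)/ln(1+r)⌉ = 58 payments (last £23.88); total interest = total paid − £1,060.21 = £388.67.
At £45.00/mo: 28 payments (last £23.80); total interest £178.59.
Payments saved = 58 − 28 = 30.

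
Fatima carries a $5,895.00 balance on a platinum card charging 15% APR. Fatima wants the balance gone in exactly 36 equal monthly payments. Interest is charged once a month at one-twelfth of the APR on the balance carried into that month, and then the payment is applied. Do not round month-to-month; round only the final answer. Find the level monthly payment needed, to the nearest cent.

$204.35

Monthly rate r = 15%/12 = 1.25% = 0.0125.
Level-payment amortization: P = B₀·r / (1 − (1+r)^(−n)) = 5895.00·0.0125 / (1 − 1.0125^(−36)).
Denominator 1 − (1+r)^(−36) = 0.360590842.
P = 73.6875 / 0.360590842 ≈ 204.35.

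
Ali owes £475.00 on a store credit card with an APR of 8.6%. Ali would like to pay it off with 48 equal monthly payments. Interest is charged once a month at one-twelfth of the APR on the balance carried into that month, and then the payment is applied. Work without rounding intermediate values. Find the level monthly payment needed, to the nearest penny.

£11.73

Monthly rate r = 8.6%/12 = 0.716667% = 0.00716667.
Level-payment amortization: P = B₀·r / (1 − (1+r)^(−n)) = 475.00·0.00716667 / (1 − 1.00717^(−48)).
Denominator 1 − (1+r)^(−48) = 0.290200818.
P = 3.40417 / 0.290200818 ≈ 11.73.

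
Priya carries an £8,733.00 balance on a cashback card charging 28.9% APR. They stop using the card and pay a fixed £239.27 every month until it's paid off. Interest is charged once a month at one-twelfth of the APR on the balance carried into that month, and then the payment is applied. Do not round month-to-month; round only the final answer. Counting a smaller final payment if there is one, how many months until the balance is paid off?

Monthly rate r = 28.9%/12 = 2.40833% = 0.0240833.
Recurrence: B ← B·(1+r) − £239.27.
Month 1: interest £210.32; balance after payment £8,704.05.
Month 2: interest £209.62; balance after payment £8,674.40.
Closed form: n = −ln(1 − rB₀/P)/ln(1+r) = −ln(0.12099)/ln(1.02408) ≈ 88.748, so the balance reaches zero during payment 89.

89 months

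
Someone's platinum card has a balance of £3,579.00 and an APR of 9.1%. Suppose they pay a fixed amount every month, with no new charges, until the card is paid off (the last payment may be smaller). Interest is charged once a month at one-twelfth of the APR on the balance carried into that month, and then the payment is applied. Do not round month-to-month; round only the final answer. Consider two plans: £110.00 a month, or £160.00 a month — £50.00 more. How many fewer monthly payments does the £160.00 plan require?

13 fewer payments

Monthly rate r = 9.1%/12 = 0.758333% = 0.00758333.
At £110.00/mo: n = ⌈−ln(1 − rB₀/P)/ln(1+r)⌉ = 38 payments (last £55.61); total interest = total paid − £3,579.00 = £546.61.
At £160.00/mo: 25 payments (last £96.93); total interest £357.93.
Payments saved = 38 − 25 = 13.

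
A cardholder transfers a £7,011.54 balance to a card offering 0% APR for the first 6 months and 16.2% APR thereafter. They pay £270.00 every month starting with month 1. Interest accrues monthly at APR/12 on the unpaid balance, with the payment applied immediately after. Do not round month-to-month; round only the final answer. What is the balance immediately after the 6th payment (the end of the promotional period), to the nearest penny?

Promo months 1–6 at r₀ = 0%/12 = 0; months 7+ at r₁ = 16.2%/12 = 0.0135.
After month 6 (no interest yet): B = £7,011.54 − 6·£270.00 = £5,391.54.

£5,391.54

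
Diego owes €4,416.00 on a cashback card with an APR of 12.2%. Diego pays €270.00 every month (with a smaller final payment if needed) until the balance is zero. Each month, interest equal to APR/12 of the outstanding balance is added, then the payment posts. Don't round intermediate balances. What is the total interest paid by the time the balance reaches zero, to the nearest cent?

€438.25

Monthly rate r = 12.2%/12 = 1.01667% = 0.0101667.
Payoff takes n = ⌈−ln(1 − rB₀/P)/ln(1+r)⌉ = ⌈17.979⌉ = 18 payments; the last is €264.25.
Total paid = 17·€270.00 + €264.25 = €4,854.25.
Total interest = total paid − principal = €4,854.25 − €4,416.00 = €438.25.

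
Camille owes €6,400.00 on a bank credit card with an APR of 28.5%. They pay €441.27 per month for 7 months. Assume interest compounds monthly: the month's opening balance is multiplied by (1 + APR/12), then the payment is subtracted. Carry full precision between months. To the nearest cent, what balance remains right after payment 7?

€4,224.99

Monthly rate r = 28.5%/12 = 2.375% = 0.02375.
Each month: B ← B·(1+r) − €441.27.
Month 1: interest €152.00; balance after payment €6,110.73.
Month 2: interest €145.13; balance after payment €5,814.59.
Month 3: interest €138.10; balance after payment €5,511.42.
Month 4: interest €130.90; balance after payment €5,201.04.
Month 5: interest €123.52; balance after payment €4,883.30.
Month 6: interest €115.98; balance after payment €4,558.01.
Month 7: interest €108.25; balance after payment €4,224.99.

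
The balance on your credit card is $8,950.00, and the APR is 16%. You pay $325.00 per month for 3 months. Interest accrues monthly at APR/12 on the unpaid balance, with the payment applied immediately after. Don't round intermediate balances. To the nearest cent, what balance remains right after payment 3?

Monthly rate r = 16%/12 = 1.33333% = 0.0133333.
Each month: B ← B·(1+r) − $325.00.
Month 1: interest $119.33; balance after payment $8,744.33.
Month 2: interest $116.59; balance after payment $8,535.92.
Month 3: interest $113.81; balance after payment $8,324.74.

$8,324.74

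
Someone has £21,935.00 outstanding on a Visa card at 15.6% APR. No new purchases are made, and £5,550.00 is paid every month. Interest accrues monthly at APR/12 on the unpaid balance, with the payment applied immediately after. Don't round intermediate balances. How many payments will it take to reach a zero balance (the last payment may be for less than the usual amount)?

Monthly rate r = 15.6%/12 = 1.3% = 0.013.
Recurrence: B ← B·(1+r) − £5,550.00.
Month 1: interest £285.15; balance after payment £16,670.15.
Month 2: interest £216.71; balance after payment £11,336.87.
Month 3: interest £147.38; balance after payment £5,934.25.
Month 4: interest £77.15; balance after payment £461.39.
Month 5: interest £6.00; balance after payment £0.00.

5 payments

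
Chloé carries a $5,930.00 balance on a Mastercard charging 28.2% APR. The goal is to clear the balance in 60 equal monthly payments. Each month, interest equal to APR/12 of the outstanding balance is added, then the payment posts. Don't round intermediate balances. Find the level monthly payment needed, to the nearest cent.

$185.35

Monthly rate r = 28.2%/12 = 2.35% = 0.0235.
Level-payment amortization: P = B₀·r / (1 − (1+r)^(−n)) = 5930.00·0.0235 / (1 − 1.0235^(−60)).
Denominator 1 − (1+r)^(−60) = 0.751841486.
P = 139.355 / 0.751841486 ≈ 185.35.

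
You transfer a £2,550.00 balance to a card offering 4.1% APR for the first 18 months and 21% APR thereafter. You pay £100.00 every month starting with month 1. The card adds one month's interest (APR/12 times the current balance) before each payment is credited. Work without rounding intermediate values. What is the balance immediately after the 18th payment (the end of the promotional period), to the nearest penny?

£858.22

Promo months 1–18 at r₀ = 4.1%/12 = 0.00341667; months 19+ at r₁ = 21%/12 = 0.0175.
After month 18: iterate B ← B·(1+r₀) − £100.00 for 18 months → £858.22.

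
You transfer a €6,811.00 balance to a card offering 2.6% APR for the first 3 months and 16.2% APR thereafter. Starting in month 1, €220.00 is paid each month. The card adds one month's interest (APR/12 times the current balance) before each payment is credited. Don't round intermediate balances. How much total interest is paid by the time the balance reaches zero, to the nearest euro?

€1,694

Promo months 1–3 at r₀ = 2.6%/12 = 0.00216667; months 4+ at r₁ = 16.2%/12 = 0.0135.
After month 3: iterate B ← B·(1+r₀) − €220.00 for 3 months → €6,193.94.
Then at r₁ with €220.00/mo: n₂ = −ln(1 − r₁·B/P)/ln(1+r₁) ≈ 35.66 → 36 more payments.
Total paid = 38·€220.00 + €145.19 = €8,505.19; interest = €8,505.19 − €6,811.00 = €1,694.19.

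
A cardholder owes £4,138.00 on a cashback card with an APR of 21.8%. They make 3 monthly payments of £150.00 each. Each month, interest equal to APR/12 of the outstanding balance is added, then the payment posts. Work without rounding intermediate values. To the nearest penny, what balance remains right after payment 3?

Monthly rate r = 21.8%/12 = 1.81667% = 0.0181667.
Each month: B ← B·(1+r) − £150.00.
Month 1: interest £75.17; balance after payment £4,063.17.
Month 2: interest £73.81; balance after payment £3,986.99.
Month 3: interest £72.43; balance after payment £3,909.42.

£3,909.42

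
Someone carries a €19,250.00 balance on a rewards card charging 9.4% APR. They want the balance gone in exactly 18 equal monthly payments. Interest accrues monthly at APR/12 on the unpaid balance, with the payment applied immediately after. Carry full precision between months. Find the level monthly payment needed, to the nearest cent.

Monthly rate r = 9.4%/12 = 0.783333% = 0.00783333.
Level-payment amortization: P = B₀·r / (1 − (1+r)^(−n)) = 19250.00·0.00783333 / (1 − 1.00783^(−18)).
Denominator 1 − (1+r)^(−18) = 0.131033424.
P = 150.792 / 0.131033424 ≈ 1150.79.

€1,150.79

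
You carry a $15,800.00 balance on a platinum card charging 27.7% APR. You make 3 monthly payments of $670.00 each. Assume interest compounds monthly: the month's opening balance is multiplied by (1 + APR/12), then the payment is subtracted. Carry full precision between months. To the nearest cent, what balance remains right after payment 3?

$14,862.85

Monthly rate r = 27.7%/12 = 2.30833% = 0.0230833.
Each month: B ← B·(1+r) − $670.00.
Month 1: interest $364.72; balance after payment $15,494.72.
Month 2: interest $357.67; balance after payment $15,182.39.
Month 3: interest $350.46; balance after payment $14,862.85.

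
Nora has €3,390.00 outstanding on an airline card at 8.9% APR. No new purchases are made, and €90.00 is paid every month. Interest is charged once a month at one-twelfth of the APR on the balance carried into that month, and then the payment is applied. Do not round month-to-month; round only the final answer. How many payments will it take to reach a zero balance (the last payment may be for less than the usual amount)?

45 months

Monthly rate r = 8.9%/12 = 0.741667% = 0.00741667.
Recurrence: B ← B·(1+r) − €90.00.
Month 1: interest €25.14; balance after payment €3,325.14.
Month 2: interest €24.66; balance after payment €3,259.80.
Closed form: n = −ln(1 − rB₀/P)/ln(1+r) = −ln(0.72064)/ln(1.00742) ≈ 44.337, so the balance reaches zero during payment 45.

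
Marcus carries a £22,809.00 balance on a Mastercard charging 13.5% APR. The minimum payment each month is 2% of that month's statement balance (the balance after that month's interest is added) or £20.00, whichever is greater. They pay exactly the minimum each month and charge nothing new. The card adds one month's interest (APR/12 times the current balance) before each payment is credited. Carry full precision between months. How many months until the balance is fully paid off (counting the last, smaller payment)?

421 months

Monthly rate r = 13.5%/12 = 1.125% = 0.01125.
While 2% of the post-interest balance exceeds £20.00, each month B ← (B·(1+r))·(1 − 0.02), i.e. B shrinks by the factor (1+r)·0.98 = 0.99102.
This holds for months 1–349. Entering month 350 the balance is £980.92; 2% of the post-interest balance is now below £20.00, so the flat £20.00 minimum applies from here.
From month 350 a fixed £20.00 at rate r clears £980.92 in 72 more payments. Total: 349 + 72 = 421 months.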